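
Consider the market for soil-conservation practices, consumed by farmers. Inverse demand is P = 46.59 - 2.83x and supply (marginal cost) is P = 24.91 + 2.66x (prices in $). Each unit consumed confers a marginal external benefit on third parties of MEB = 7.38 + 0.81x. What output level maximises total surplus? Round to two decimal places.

x* = 6.21

Social marginal benefit = demand + MEB = 53.97 - 2.02x.
Set SMB = MC: 53.97 - 2.02x = 24.91 + 2.66x → x* = 6.2094.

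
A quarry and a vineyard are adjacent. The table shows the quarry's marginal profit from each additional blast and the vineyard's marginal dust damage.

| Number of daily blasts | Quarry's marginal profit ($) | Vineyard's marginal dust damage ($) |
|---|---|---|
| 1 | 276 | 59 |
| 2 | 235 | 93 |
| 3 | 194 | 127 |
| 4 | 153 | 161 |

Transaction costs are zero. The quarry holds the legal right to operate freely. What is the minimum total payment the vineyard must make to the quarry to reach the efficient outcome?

Left alone the quarry would choose level 4 (marginal profit stays positive).
Efficient level: k* = 3 (marginal profit ≥ marginal dust damage through 3).
The vineyard must at least cover the quarry's forgone profit from cutting 4→3: 153 = 153.

$153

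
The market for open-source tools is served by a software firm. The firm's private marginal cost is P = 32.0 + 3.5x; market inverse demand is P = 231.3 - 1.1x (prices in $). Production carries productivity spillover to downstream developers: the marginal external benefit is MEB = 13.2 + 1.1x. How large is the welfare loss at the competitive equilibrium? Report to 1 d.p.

Market equilibrium (private): 32.0 + 3.5x = 231.3 - 1.1x → x_m = 43.3261.
Social marginal cost = private MC − MEB = 18.8 + 2.4x.
Set SMC = demand: 18.8 + 2.4x = 231.3 - 1.1x → x* = 60.7143.
Between x* and x_m the wedge demand − SMC runs linearly from 0 to MEB(x_m), so the loss is a triangle.
DWL = ½ × 17.3882 × 60.8587 = 529.1116.

DWL = $529.1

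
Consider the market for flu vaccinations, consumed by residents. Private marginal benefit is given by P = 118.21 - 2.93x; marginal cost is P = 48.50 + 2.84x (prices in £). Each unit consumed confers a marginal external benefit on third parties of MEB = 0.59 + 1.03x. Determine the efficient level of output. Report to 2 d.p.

x* = 14.83

Social marginal benefit = demand + MEB = 118.80 - 1.90x.
Set SMB = MC: 118.80 - 1.90x = 48.50 + 2.84x → x* = 14.8312.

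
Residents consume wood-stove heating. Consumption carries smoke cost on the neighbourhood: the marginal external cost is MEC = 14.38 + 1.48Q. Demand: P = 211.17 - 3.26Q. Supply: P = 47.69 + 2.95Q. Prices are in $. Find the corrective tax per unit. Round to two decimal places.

Social marginal benefit = demand − MEC = 196.79 - 4.74Q.
Set SMB = MC: 196.79 - 4.74Q = 47.69 + 2.95Q → Q* = 19.3888.
The Pigouvian tax equals MEC at Q*: 14.38 + 1.48×19.3888 = 43.0754.

tax = $43.08 per unit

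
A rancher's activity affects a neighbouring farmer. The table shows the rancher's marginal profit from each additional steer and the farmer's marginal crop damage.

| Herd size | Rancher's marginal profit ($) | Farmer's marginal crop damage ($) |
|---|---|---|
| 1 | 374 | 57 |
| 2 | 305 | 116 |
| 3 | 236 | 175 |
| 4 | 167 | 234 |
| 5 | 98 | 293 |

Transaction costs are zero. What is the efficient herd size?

3

Bargaining reaches the level where marginal profit last exceeds marginal crop damage.
That holds through level 3 (236 ≥ 175) but not at 4 (167 < 234).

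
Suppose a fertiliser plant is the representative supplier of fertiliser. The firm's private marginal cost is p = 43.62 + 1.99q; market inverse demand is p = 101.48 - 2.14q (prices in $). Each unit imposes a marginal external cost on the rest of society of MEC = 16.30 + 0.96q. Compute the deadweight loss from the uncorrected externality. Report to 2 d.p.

DWL = $86.94

Market equilibrium (private): 43.62 + 1.99q = 101.48 - 2.14q → q_m = 14.0097.
Social marginal cost = private MC + MEC = 59.92 + 2.95q.
Set SMC = demand: 59.92 + 2.95q = 101.48 - 2.14q → q* = 8.1650.
Height of the DWL triangle at q_m is SMC(q_m) − demand(q_m) = MEC(q_m) = 29.7493.
DWL = ½ × 5.8447 × 29.7493 = 86.9379.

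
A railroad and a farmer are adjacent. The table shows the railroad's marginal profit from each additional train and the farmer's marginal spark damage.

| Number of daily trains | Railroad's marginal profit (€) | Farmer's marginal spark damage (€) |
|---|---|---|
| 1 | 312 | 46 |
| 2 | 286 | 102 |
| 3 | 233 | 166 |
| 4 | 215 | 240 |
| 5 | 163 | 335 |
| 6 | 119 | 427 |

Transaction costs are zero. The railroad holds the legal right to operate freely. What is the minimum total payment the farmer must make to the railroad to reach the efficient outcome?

€497

Left alone the railroad would choose level 6 (marginal profit stays positive).
Efficient level: k* = 3 (marginal profit ≥ marginal spark damage through 3).
The farmer must at least cover the railroad's forgone profit from cutting 6→3: 215 + 163 + 119 = 497.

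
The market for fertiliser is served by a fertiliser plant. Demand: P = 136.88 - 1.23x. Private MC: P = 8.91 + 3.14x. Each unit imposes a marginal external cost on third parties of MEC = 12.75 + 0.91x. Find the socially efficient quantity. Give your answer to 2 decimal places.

Social marginal cost = private MC + MEC = 21.66 + 4.05x.
Set SMC = demand: 21.66 + 4.05x = 136.88 - 1.23x → x* = 21.8220.

x* = 21.82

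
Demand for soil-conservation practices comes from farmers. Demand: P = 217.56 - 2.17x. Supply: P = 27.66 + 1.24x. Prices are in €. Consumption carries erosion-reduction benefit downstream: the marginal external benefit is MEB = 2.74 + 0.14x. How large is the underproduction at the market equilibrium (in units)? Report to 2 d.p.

Market equilibrium (private): 27.66 + 1.24x = 217.56 - 2.17x → x_m = 55.6891.
Social marginal benefit = demand + MEB = 220.30 - 2.03x.
Set SMB = MC: 220.30 - 2.03x = 27.66 + 1.24x → x* = 58.9113.
Gap = |55.6891 − 58.9113| = 3.2222.

3.22 units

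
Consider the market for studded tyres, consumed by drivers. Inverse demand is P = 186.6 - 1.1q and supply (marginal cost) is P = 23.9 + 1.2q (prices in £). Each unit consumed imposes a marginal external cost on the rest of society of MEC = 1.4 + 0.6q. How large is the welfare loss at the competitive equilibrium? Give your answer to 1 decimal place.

DWL = £331.4

Market equilibrium (private): 23.9 + 1.2q = 186.6 - 1.1q → q_m = 70.7391.
Social marginal benefit = demand − MEC = 185.2 - 1.7q.
Set SMB = MC: 185.2 - 1.7q = 23.9 + 1.2q → q* = 55.6207.
Between q* and q_m the wedge MC − SMB runs linearly from 0 to MEC(q_m), so the loss is a triangle.
DWL = ½ × 15.1184 × 43.8435 = 331.4218.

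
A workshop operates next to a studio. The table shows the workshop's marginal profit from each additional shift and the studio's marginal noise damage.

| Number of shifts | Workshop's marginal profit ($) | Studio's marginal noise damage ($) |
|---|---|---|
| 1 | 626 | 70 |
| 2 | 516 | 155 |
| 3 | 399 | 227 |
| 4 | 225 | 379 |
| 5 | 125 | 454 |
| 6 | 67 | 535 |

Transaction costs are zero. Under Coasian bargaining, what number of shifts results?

Bargaining reaches the level where marginal profit last exceeds marginal noise damage.
That holds through level 3 (399 ≥ 227) but not at 4 (225 < 379).

3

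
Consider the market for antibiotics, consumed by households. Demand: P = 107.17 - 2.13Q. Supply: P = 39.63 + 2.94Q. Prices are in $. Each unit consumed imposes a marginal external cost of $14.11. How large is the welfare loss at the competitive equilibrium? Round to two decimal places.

Market equilibrium (private): 39.63 + 2.94Q = 107.17 - 2.13Q → Q_m = 13.3215.
Social marginal benefit = demand − MEC = 93.06 - 2.13Q.
Set SMB = MC: 93.06 - 2.13Q = 39.63 + 2.94Q → Q* = 10.5385.
The loss is the area between SMB and MC from Q* to Q_m; with linear curves that's a triangle of height MEC(Q_m).
DWL = ½ × 2.7830 × 14.1100 = 19.6341.

DWL = $19.63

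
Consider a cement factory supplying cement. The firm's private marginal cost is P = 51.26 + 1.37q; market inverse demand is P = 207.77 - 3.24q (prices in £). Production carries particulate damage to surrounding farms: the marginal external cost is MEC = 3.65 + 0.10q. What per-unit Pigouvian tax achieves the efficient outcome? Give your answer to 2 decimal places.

Social marginal cost = private MC + MEC = 54.91 + 1.47q.
Set SMC = demand: 54.91 + 1.47q = 207.77 - 3.24q → q* = 32.4544.
The Pigouvian tax equals MEC at q*: 3.65 + 0.10×32.4544 = 6.8954.

tax = £6.90 per unit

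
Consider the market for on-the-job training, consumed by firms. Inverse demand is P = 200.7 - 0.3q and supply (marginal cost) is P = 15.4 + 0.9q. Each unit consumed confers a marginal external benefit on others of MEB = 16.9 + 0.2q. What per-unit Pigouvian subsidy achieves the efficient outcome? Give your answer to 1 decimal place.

Social marginal benefit = demand + MEB = 217.6 - 0.1q.
Set SMB = MC: 217.6 - 0.1q = 15.4 + 0.9q → q* = 202.2000.
The Pigouvian subsidy equals MEB at q*: 16.9 + 0.2×202.2000 = 57.3400.

subsidy = 57.3 per unit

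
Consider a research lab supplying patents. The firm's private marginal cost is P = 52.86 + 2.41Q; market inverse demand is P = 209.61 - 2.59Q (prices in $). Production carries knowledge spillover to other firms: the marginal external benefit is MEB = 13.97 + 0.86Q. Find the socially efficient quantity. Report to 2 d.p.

Social marginal cost = private MC − MEB = 38.89 + 1.55Q.
Set SMC = demand: 38.89 + 1.55Q = 209.61 - 2.59Q → Q* = 41.2367.

Q* = 41.24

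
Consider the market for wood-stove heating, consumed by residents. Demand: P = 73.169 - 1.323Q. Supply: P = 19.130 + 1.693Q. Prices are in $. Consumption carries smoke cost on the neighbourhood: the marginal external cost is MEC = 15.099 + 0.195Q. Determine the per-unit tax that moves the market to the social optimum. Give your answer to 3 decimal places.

tax = $17.464 per unit

Social marginal benefit = demand − MEC = 58.070 - 1.518Q.
Set SMB = MC: 58.070 - 1.518Q = 19.130 + 1.693Q → Q* = 12.1271.
The Pigouvian tax equals MEC at Q*: 15.099 + 0.195×12.1271 = 17.4638.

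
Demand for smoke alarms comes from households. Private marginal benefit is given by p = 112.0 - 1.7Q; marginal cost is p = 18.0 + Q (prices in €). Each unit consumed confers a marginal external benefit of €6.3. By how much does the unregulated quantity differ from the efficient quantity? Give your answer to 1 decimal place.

2.3 units

Market equilibrium (private): 18.0 + Q = 112.0 - 1.7Q → Q_m = 34.8148.
Social marginal benefit = demand + MEB = 118.3 - 1.7Q.
Set SMB = MC: 118.3 - 1.7Q = 18.0 + Q → Q* = 37.1481.
Gap = |34.8148 − 37.1481| = 2.3333.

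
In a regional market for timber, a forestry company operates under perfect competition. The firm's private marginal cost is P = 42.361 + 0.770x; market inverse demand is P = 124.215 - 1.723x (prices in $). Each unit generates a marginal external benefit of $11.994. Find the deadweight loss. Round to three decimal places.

DWL = $28.852

Market equilibrium (private): 42.361 + 0.770x = 124.215 - 1.723x → x_m = 32.8335.
Social marginal cost = private MC − MEB = 30.367 + 0.770x.
Set SMC = demand: 30.367 + 0.770x = 124.215 - 1.723x → x* = 37.6446.
The welfare-loss triangle has base |x_m − x*| and height MEB(x_m) (the vertical gap between SMC and demand is zero at x* and MEB at x_m).
DWL = ½ × 4.8111 × 11.9940 = 28.8522.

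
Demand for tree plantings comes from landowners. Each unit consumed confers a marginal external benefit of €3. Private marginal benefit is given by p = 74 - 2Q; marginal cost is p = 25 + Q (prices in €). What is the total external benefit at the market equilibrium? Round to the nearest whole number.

Market equilibrium (private): 25 + Q = 74 - 2Q → Q_m = 16.3333.
Total external benefit = MEB × Q_m = 3 × 16.3333 = 48.9999.

€49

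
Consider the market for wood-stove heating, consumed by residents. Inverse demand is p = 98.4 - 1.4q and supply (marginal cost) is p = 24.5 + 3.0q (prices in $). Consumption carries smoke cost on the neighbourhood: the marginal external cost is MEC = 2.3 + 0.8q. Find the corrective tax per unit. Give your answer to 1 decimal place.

tax = $13.3 per unit

Social marginal benefit = demand − MEC = 96.1 - 2.2q.
Set SMB = MC: 96.1 - 2.2q = 24.5 + 3.0q → q* = 13.7692.
The Pigouvian tax equals MEC at q*: 2.3 + 0.8×13.7692 = 13.3154.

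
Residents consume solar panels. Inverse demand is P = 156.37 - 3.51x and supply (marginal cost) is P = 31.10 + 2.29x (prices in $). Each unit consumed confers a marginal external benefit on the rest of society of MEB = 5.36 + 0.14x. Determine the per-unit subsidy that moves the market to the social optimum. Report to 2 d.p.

Social marginal benefit = demand + MEB = 161.73 - 3.37x.
Set SMB = MC: 161.73 - 3.37x = 31.10 + 2.29x → x* = 23.0795.
The Pigouvian subsidy equals MEB at x*: 5.36 + 0.14×23.0795 = 8.5911.

subsidy = $8.59 per unit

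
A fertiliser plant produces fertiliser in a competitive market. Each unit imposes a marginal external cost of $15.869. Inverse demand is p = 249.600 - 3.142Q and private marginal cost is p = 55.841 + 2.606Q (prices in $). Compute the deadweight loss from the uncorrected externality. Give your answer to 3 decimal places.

Market equilibrium (private): 55.841 + 2.606Q = 249.600 - 3.142Q → Q_m = 33.7089.
Social marginal cost = private MC + MEC = 71.710 + 2.606Q.
Set SMC = demand: 71.710 + 2.606Q = 249.600 - 3.142Q → Q* = 30.9482.
The loss is the area between SMC and demand from Q* to Q_m; with linear curves that's a triangle of height MEC(Q_m).
DWL = ½ × 2.7607 × 15.8690 = 21.9048.

DWL = $21.905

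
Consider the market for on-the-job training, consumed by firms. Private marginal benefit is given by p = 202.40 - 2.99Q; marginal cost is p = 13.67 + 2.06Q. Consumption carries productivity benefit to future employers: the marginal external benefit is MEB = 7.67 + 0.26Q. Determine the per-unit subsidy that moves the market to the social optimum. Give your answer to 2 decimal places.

Social marginal benefit = demand + MEB = 210.07 - 2.73Q.
Set SMB = MC: 210.07 - 2.73Q = 13.67 + 2.06Q → Q* = 41.0021.
The Pigouvian subsidy equals MEB at Q*: 7.67 + 0.26×41.0021 = 18.3305.

subsidy = 18.33 per unit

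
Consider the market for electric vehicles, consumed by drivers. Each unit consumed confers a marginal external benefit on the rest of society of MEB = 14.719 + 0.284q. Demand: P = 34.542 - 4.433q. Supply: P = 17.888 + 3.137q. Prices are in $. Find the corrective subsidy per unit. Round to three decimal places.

subsidy = $15.942 per unit

Social marginal benefit = demand + MEB = 49.261 - 4.149q.
Set SMB = MC: 49.261 - 4.149q = 17.888 + 3.137q → q* = 4.3059.
The Pigouvian subsidy equals MEB at q*: 14.719 + 0.284×4.3059 = 15.9419.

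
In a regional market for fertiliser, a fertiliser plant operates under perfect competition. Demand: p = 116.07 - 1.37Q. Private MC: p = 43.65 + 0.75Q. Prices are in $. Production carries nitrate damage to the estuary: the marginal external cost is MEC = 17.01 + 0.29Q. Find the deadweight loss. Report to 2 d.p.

DWL = $150.31

Market equilibrium (private): 43.65 + 0.75Q = 116.07 - 1.37Q → Q_m = 34.1604.
Social marginal cost = private MC + MEC = 60.66 + 1.04Q.
Set SMC = demand: 60.66 + 1.04Q = 116.07 - 1.37Q → Q* = 22.9917.
Between Q* and Q_m the wedge SMC − demand runs linearly from 0 to MEC(Q_m), so the loss is a triangle.
DWL = ½ × 11.1687 × 26.9165 = 150.3112.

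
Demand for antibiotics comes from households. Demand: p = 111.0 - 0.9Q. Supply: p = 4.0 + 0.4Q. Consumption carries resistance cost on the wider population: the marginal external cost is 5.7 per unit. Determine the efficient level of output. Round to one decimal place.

Social marginal benefit = demand − MEC = 105.3 - 0.9Q.
Set SMB = MC: 105.3 - 0.9Q = 4.0 + 0.4Q → Q* = 77.9231.

Q* = 77.9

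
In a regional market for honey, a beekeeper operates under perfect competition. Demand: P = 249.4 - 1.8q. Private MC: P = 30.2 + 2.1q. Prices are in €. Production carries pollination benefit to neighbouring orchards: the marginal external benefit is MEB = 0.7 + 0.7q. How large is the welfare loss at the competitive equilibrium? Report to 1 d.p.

DWL = €250.5

Market equilibrium (private): 30.2 + 2.1q = 249.4 - 1.8q → q_m = 56.2051.
Social marginal cost = private MC − MEB = 29.5 + 1.4q.
Set SMC = demand: 29.5 + 1.4q = 249.4 - 1.8q → q* = 68.7188.
Between q* and q_m the wedge demand − SMC runs linearly from 0 to MEB(q_m), so the loss is a triangle.
DWL = ½ × 12.5137 × 40.0436 = 250.5468.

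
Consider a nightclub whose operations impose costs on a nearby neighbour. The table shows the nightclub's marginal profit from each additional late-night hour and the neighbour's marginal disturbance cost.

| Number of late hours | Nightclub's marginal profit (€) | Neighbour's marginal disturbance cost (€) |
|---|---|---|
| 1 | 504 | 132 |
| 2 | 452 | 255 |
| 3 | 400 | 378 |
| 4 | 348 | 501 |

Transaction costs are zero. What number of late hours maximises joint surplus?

Bargaining reaches the level where marginal profit last exceeds marginal disturbance cost.
That holds through level 3 (400 ≥ 378) but not at 4 (348 < 501).

3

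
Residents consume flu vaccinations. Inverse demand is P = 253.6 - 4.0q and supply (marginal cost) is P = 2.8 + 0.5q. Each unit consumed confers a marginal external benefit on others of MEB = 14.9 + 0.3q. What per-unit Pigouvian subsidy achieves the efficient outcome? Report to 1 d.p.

subsidy = 33.9 per unit

Social marginal benefit = demand + MEB = 268.5 - 3.7q.
Set SMB = MC: 268.5 - 3.7q = 2.8 + 0.5q → q* = 63.2619.
The Pigouvian subsidy equals MEB at q*: 14.9 + 0.3×63.2619 = 33.8786.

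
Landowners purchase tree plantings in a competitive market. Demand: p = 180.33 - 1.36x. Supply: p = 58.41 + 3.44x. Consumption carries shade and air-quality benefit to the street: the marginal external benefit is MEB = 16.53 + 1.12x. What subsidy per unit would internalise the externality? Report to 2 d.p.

Social marginal benefit = demand + MEB = 196.86 - 0.24x.
Set SMB = MC: 196.86 - 0.24x = 58.41 + 3.44x → x* = 37.6223.
The Pigouvian subsidy equals MEB at x*: 16.53 + 1.12×37.6223 = 58.6670.

subsidy = 58.67 per unit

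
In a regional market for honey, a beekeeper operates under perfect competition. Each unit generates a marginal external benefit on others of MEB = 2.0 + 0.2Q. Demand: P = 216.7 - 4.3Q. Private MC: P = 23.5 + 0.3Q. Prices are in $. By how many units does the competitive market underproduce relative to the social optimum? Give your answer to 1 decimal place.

2.4 units

Market equilibrium (private): 23.5 + 0.3Q = 216.7 - 4.3Q → Q_m = 42.0000.
Social marginal cost = private MC − MEB = 21.5 + 0.1Q.
Set SMC = demand: 21.5 + 0.1Q = 216.7 - 4.3Q → Q* = 44.3636.
Gap = |42.0000 − 44.3636| = 2.3636.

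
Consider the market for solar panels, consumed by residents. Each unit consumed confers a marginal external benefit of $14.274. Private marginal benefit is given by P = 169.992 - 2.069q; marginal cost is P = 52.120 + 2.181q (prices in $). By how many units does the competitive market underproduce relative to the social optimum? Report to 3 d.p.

3.359 units

Market equilibrium (private): 52.120 + 2.181q = 169.992 - 2.069q → q_m = 27.7346.
Social marginal benefit = demand + MEB = 184.266 - 2.069q.
Set SMB = MC: 184.266 - 2.069q = 52.120 + 2.181q → q* = 31.0932.
Gap = |27.7346 − 31.0932| = 3.3586.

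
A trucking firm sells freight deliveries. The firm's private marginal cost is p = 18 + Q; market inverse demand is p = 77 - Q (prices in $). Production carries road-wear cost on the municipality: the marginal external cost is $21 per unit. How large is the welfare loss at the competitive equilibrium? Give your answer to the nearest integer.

DWL = $110

Market equilibrium (private): 18 + Q = 77 - Q → Q_m = 29.5000.
Social marginal cost = private MC + MEC = 39 + Q.
Set SMC = demand: 39 + Q = 77 - Q → Q* = 19.0000.
The welfare-loss triangle has base |Q_m − Q*| and height MEC(Q_m) (the vertical gap between SMC and demand is zero at Q* and MEC at Q_m).
DWL = ½ × 10.5000 × 21.0000 = 110.2500.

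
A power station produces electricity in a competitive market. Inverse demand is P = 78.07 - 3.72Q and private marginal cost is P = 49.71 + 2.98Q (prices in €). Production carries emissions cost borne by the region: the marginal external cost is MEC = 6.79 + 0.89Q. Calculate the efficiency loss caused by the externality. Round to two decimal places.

DWL = €7.34

Market equilibrium (private): 49.71 + 2.98Q = 78.07 - 3.72Q → Q_m = 4.2328.
Social marginal cost = private MC + MEC = 56.50 + 3.87Q.
Set SMC = demand: 56.50 + 3.87Q = 78.07 - 3.72Q → Q* = 2.8419.
The welfare-loss triangle has base |Q_m − Q*| and height MEC(Q_m) (the vertical gap between SMC and demand is zero at Q* and MEC at Q_m).
DWL = ½ × 1.3909 × 10.5572 = 7.3420.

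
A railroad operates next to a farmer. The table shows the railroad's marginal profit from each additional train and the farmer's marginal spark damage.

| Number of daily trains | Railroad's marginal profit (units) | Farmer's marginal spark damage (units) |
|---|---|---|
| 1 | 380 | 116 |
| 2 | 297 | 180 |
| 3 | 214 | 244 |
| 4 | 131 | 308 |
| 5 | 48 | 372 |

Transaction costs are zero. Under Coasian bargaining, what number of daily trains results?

Bargaining reaches the level where marginal profit last exceeds marginal spark damage.
That holds through level 2 (297 ≥ 180) but not at 3 (214 < 244).

2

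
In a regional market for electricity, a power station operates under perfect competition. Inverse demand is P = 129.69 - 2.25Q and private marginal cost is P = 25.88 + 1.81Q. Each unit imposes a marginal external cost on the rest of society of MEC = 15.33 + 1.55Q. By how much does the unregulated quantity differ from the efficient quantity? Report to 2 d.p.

9.80 units

Market equilibrium (private): 25.88 + 1.81Q = 129.69 - 2.25Q → Q_m = 25.5690.
Social marginal cost = private MC + MEC = 41.21 + 3.36Q.
Set SMC = demand: 41.21 + 3.36Q = 129.69 - 2.25Q → Q* = 15.7718.
Gap = |25.5690 − 15.7718| = 9.7972.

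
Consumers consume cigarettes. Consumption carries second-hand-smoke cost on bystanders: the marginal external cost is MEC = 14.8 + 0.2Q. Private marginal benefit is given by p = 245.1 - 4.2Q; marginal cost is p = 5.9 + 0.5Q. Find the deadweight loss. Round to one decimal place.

DWL = 63.7

Market equilibrium (private): 5.9 + 0.5Q = 245.1 - 4.2Q → Q_m = 50.8936.
Social marginal benefit = demand − MEC = 230.3 - 4.4Q.
Set SMB = MC: 230.3 - 4.4Q = 5.9 + 0.5Q → Q* = 45.7959.
The loss is the area between SMB and MC from Q* to Q_m; with linear curves that's a triangle of height MEC(Q_m).
DWL = ½ × 5.0977 × 24.9787 = 63.6670.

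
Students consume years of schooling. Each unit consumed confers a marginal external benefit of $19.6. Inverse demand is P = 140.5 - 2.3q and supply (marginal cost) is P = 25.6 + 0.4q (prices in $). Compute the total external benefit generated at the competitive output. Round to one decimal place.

Market equilibrium (private): 25.6 + 0.4q = 140.5 - 2.3q → q_m = 42.5556.
Total external benefit = MEB × q_m = 19.6 × 42.5556 = 834.0898.

$834.1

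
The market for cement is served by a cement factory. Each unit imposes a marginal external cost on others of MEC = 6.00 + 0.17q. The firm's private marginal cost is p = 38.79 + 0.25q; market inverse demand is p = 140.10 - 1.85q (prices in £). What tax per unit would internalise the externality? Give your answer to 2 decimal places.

Social marginal cost = private MC + MEC = 44.79 + 0.42q.
Set SMC = demand: 44.79 + 0.42q = 140.10 - 1.85q → q* = 41.9868.
The Pigouvian tax equals MEC at q*: 6.00 + 0.17×41.9868 = 13.1378.

tax = £13.14 per unit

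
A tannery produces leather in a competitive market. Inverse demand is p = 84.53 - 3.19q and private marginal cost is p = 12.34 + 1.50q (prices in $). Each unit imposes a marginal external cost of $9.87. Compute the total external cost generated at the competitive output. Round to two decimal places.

Market equilibrium (private): 12.34 + 1.50q = 84.53 - 3.19q → q_m = 15.3923.
Total external cost = MEC × q_m = 9.87 × 15.3923 = 151.9220.

$151.92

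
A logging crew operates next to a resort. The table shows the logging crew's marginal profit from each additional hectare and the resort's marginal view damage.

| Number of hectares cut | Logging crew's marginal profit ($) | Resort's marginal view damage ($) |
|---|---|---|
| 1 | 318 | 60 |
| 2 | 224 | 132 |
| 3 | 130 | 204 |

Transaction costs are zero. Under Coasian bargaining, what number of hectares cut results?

2

Bargaining reaches the level where marginal profit last exceeds marginal view damage.
That holds through level 2 (224 ≥ 132) but not at 3 (130 < 204).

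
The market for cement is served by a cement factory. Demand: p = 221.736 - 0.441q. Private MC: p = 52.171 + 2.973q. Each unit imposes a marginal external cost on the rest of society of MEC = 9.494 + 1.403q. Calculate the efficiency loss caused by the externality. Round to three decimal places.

DWL = 650.725

Market equilibrium (private): 52.171 + 2.973q = 221.736 - 0.441q → q_m = 49.6675.
Social marginal cost = private MC + MEC = 61.665 + 4.376q.
Set SMC = demand: 61.665 + 4.376q = 221.736 - 0.441q → q* = 33.2304.
The loss is the area between SMC and demand from q* to q_m; with linear curves that's a triangle of height MEC(q_m).
DWL = ½ × 16.4371 × 79.1776 = 650.7251.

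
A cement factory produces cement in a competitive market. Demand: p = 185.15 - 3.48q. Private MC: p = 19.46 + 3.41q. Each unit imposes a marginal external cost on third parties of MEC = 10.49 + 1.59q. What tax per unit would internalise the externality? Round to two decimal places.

tax = 39.59 per unit

Social marginal cost = private MC + MEC = 29.95 + 5.00q.
Set SMC = demand: 29.95 + 5.00q = 185.15 - 3.48q → q* = 18.3019.
The Pigouvian tax equals MEC at q*: 10.49 + 1.59×18.3019 = 39.5900.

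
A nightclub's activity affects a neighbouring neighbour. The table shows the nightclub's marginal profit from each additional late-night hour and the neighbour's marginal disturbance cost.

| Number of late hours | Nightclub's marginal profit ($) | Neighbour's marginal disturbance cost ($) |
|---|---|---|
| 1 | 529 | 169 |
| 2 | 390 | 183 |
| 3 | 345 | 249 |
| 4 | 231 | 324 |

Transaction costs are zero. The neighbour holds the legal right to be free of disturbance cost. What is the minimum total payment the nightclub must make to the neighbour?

Efficient level: marginal profit ≥ marginal disturbance cost through level 3, so k* = 3.
With the neighbour holding the right, the nightclub must at least compensate total damage at k*: 169 + 183 + 249 = 601.

$601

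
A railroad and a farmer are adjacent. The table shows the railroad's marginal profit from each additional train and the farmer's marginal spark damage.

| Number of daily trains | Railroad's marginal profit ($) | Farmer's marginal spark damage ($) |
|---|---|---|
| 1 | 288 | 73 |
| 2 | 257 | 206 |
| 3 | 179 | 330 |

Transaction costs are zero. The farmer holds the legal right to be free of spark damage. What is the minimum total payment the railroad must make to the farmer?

$279

Efficient level: marginal profit ≥ marginal spark damage through level 2, so k* = 2.
With the farmer holding the right, the railroad must at least compensate total damage at k*: 73 + 206 = 279.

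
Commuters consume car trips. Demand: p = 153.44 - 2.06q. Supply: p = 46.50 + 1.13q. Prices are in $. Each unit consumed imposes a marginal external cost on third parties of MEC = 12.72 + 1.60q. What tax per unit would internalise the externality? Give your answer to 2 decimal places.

tax = $44.19 per unit

Social marginal benefit = demand − MEC = 140.72 - 3.66q.
Set SMB = MC: 140.72 - 3.66q = 46.50 + 1.13q → q* = 19.6701.
The Pigouvian tax equals MEC at q*: 12.72 + 1.60×19.6701 = 44.1922.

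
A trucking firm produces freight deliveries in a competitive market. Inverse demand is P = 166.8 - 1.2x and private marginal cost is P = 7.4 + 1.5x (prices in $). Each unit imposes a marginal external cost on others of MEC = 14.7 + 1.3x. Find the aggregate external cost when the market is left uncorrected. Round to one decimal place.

Market equilibrium (private): 7.4 + 1.5x = 166.8 - 1.2x → x_m = 59.0370.
Total external cost = ∫₀^{x_m} (14.7 + 1.3x) dx = 14.7×59.0370 + ½×1.3×59.0370² = 3133.3327.

$3133.3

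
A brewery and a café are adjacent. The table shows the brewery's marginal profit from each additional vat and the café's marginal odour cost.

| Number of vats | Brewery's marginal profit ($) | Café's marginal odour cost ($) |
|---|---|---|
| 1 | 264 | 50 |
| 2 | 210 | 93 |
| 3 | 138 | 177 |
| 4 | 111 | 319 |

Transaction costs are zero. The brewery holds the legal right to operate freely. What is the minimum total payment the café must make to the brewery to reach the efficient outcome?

$249

Left alone the brewery would choose level 4 (marginal profit stays positive).
Efficient level: k* = 2 (marginal profit ≥ marginal odour cost through 2).
The café must at least cover the brewery's forgone profit from cutting 4→2: 138 + 111 = 249.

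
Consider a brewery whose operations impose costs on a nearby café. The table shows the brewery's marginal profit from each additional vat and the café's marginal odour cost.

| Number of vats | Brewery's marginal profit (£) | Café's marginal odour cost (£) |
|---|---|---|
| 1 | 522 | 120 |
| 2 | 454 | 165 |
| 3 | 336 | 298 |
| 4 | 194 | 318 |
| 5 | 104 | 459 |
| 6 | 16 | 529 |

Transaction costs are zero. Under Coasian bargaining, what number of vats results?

3

Bargaining reaches the level where marginal profit last exceeds marginal odour cost.
That holds through level 3 (336 ≥ 298) but not at 4 (194 < 318).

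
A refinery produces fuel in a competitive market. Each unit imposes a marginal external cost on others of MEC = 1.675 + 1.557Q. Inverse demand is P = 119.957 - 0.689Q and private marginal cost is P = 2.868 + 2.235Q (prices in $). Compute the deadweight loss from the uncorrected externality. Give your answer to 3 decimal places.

DWL = $457.379

Market equilibrium (private): 2.868 + 2.235Q = 119.957 - 0.689Q → Q_m = 40.0441.
Social marginal cost = private MC + MEC = 4.543 + 3.792Q.
Set SMC = demand: 4.543 + 3.792Q = 119.957 - 0.689Q → Q* = 25.7563.
The welfare-loss triangle has base |Q_m − Q*| and height MEC(Q_m) (the vertical gap between SMC and demand is zero at Q* and MEC at Q_m).
DWL = ½ × 14.2878 × 64.0237 = 457.3789.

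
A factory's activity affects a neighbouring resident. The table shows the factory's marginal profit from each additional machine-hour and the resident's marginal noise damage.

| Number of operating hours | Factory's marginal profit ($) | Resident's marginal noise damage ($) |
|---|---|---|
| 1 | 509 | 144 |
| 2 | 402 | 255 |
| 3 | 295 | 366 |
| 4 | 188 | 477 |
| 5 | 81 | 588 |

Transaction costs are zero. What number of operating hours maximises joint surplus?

2

Bargaining reaches the level where marginal profit last exceeds marginal noise damage.
That holds through level 2 (402 ≥ 255) but not at 3 (295 < 366).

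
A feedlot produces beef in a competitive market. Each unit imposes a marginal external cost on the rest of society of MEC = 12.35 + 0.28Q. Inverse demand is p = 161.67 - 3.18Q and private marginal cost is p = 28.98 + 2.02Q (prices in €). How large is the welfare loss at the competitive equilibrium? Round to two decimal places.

Market equilibrium (private): 28.98 + 2.02Q = 161.67 - 3.18Q → Q_m = 25.5173.
Social marginal cost = private MC + MEC = 41.33 + 2.30Q.
Set SMC = demand: 41.33 + 2.30Q = 161.67 - 3.18Q → Q* = 21.9599.
The loss is the area between SMC and demand from Q* to Q_m; with linear curves that's a triangle of height MEC(Q_m).
DWL = ½ × 3.5574 × 19.4948 = 34.6754.

DWL = €34.68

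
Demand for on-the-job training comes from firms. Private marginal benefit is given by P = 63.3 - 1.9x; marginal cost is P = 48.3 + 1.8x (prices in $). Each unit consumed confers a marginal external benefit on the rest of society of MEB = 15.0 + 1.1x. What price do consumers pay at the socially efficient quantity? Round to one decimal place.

P = $41.4

Social marginal benefit = demand + MEB = 78.3 - 0.8x.
Set SMB = MC: 78.3 - 0.8x = 48.3 + 1.8x → x* = 11.5385.
Consumer price on the demand curve at x*: 63.3 − 1.9×11.5385 = 41.3769.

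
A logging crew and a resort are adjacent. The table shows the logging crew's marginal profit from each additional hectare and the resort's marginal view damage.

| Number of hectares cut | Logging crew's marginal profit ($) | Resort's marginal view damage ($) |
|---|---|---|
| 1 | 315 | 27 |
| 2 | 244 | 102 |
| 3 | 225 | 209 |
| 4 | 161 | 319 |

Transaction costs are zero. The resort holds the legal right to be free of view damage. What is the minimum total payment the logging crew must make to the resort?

$338

Efficient level: marginal profit ≥ marginal view damage through level 3, so k* = 3.
With the resort holding the right, the logging crew must at least compensate total damage at k*: 27 + 102 + 209 = 338.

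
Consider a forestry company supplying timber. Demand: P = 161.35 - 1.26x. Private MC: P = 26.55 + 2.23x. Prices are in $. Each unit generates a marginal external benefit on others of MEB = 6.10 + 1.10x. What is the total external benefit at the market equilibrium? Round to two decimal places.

Market equilibrium (private): 26.55 + 2.23x = 161.35 - 1.26x → x_m = 38.6246.
Total external benefit = ∫₀^{x_m} (6.10 + 1.10x) dx = 6.10×38.6246 + ½×1.10×38.6246² = 1056.1329.

$1056.13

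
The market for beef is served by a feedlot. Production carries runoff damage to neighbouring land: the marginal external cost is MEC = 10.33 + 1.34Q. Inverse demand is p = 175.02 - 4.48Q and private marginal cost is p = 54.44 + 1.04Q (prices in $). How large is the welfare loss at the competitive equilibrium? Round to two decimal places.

DWL = $114.30

Market equilibrium (private): 54.44 + 1.04Q = 175.02 - 4.48Q → Q_m = 21.8442.
Social marginal cost = private MC + MEC = 64.77 + 2.38Q.
Set SMC = demand: 64.77 + 2.38Q = 175.02 - 4.48Q → Q* = 16.0714.
Between Q* and Q_m the wedge SMC − demand runs linearly from 0 to MEC(Q_m), so the loss is a triangle.
DWL = ½ × 5.7728 × 39.6012 = 114.3049.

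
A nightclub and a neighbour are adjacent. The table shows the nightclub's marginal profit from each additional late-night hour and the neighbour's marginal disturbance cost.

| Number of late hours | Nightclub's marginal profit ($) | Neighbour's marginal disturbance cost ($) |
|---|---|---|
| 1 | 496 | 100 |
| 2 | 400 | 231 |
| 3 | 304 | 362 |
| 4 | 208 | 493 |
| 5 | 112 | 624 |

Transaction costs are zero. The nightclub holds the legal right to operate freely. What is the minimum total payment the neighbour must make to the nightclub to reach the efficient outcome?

$624

Left alone the nightclub would choose level 5 (marginal profit stays positive).
Efficient level: k* = 2 (marginal profit ≥ marginal disturbance cost through 2).
The neighbour must at least cover the nightclub's forgone profit from cutting 5→2: 304 + 208 + 112 = 624.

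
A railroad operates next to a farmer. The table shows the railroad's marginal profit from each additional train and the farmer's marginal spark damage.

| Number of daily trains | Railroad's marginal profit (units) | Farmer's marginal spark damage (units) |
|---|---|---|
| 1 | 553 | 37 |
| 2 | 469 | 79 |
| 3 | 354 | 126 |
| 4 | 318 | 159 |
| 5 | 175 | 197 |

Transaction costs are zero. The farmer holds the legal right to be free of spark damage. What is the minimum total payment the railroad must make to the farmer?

Efficient level: marginal profit ≥ marginal spark damage through level 4, so k* = 4.
With the farmer holding the right, the railroad must at least compensate total damage at k*: 37 + 79 + 126 + 159 = 401.

401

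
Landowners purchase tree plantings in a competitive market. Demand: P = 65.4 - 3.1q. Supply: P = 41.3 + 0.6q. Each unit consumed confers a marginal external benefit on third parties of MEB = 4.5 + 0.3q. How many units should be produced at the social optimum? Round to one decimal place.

Social marginal benefit = demand + MEB = 69.9 - 2.8q.
Set SMB = MC: 69.9 - 2.8q = 41.3 + 0.6q → q* = 8.4118.

q* = 8.4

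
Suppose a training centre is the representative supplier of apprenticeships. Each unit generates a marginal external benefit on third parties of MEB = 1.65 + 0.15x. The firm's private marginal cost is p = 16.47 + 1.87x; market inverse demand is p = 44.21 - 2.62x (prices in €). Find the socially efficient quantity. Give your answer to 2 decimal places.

x* = 6.77

Social marginal cost = private MC − MEB = 14.82 + 1.72x.
Set SMC = demand: 14.82 + 1.72x = 44.21 - 2.62x → x* = 6.7719.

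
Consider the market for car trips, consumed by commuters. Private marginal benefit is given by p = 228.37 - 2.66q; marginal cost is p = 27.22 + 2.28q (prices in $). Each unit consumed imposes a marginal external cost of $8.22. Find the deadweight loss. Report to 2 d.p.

Market equilibrium (private): 27.22 + 2.28q = 228.37 - 2.66q → q_m = 40.7186.
Social marginal benefit = demand − MEC = 220.15 - 2.66q.
Set SMB = MC: 220.15 - 2.66q = 27.22 + 2.28q → q* = 39.0547.
Height of the DWL triangle at q_m is MC(q_m) − SMB(q_m) = MEC(q_m) = 8.2200.
DWL = ½ × 1.6639 × 8.2200 = 6.8386.

DWL = $6.84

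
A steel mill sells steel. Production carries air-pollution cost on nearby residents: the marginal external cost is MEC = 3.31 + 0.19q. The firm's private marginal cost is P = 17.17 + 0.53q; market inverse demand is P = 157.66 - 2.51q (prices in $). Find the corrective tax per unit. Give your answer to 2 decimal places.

tax = $11.38 per unit

Social marginal cost = private MC + MEC = 20.48 + 0.72q.
Set SMC = demand: 20.48 + 0.72q = 157.66 - 2.51q → q* = 42.4706.
The Pigouvian tax equals MEC at q*: 3.31 + 0.19×42.4706 = 11.3794.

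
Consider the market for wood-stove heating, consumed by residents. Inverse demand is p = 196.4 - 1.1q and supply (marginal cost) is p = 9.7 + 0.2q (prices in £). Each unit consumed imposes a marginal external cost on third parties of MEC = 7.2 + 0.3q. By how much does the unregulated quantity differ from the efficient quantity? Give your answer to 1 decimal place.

31.4 units

Market equilibrium (private): 9.7 + 0.2q = 196.4 - 1.1q → q_m = 143.6154.
Social marginal benefit = demand − MEC = 189.2 - 1.4q.
Set SMB = MC: 189.2 - 1.4q = 9.7 + 0.2q → q* = 112.1875.
Gap = |143.6154 − 112.1875| = 31.4279.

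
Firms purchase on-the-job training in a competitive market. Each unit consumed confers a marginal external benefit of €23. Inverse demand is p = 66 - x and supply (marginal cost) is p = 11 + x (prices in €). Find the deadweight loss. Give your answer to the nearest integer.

Market equilibrium (private): 11 + x = 66 - x → x_m = 27.5000.
Social marginal benefit = demand + MEB = 89 - x.
Set SMB = MC: 89 - x = 11 + x → x* = 39.0000.
The loss is the area between SMB and MC from x* to x_m; with linear curves that's a triangle of height MEB(x_m).
DWL = ½ × 11.5000 × 23.0000 = 132.2500.

DWL = €132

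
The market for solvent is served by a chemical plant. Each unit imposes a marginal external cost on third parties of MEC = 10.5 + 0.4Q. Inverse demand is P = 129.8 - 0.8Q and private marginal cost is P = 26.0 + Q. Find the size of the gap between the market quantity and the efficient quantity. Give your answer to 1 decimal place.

15.3 units

Market equilibrium (private): 26.0 + Q = 129.8 - 0.8Q → Q_m = 57.6667.
Social marginal cost = private MC + MEC = 36.5 + 1.4Q.
Set SMC = demand: 36.5 + 1.4Q = 129.8 - 0.8Q → Q* = 42.4091.
Gap = |57.6667 − 42.4091| = 15.2576.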